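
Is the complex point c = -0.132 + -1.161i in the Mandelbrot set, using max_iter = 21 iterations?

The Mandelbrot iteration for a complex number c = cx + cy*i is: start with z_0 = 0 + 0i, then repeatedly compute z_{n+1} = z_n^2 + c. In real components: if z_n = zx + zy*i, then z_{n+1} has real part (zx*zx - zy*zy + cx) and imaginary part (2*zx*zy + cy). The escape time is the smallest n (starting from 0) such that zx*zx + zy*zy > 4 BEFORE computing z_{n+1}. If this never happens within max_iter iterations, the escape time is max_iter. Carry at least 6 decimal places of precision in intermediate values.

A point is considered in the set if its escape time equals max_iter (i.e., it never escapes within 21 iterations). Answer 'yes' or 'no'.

Answer: no

Derivation:
z_0 = 0 + 0i, c = -0.1320 + -1.1610i
Iter 1: z = -0.1320 + -1.1610i, |z|^2 = 1.3653
Iter 2: z = -1.4625 + -0.8545i, |z|^2 = 2.8691
Iter 3: z = 1.2767 + 1.3384i, |z|^2 = 3.4214
Iter 4: z = -0.2933 + 2.2566i, |z|^2 = 5.1780
Escaped at iteration 4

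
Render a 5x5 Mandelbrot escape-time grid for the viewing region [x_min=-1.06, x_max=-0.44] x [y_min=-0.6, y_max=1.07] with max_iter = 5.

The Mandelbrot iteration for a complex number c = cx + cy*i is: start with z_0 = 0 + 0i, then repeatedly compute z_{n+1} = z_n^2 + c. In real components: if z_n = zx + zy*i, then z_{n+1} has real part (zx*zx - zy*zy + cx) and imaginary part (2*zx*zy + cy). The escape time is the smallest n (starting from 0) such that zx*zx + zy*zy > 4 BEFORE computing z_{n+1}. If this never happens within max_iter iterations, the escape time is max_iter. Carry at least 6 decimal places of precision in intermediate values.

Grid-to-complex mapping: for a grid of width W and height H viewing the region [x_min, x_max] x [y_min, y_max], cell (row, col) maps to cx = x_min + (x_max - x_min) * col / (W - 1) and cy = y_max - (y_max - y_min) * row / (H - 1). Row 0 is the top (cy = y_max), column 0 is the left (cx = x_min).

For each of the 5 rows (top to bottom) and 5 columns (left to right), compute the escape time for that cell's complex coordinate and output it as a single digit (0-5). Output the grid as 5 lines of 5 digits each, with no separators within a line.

(row=0, col=0): c = -1.0600 + 1.0700i → escape time 3
(row=0, col=1): c = -0.9050 + 1.0700i → escape time 3
(row=0, col=2): c = -0.7500 + 1.0700i → escape time 3
(row=0, col=3): c = -0.5950 + 1.0700i → escape time 3
(row=0, col=4): c = -0.4400 + 1.0700i → escape time 4
(row=1, col=0): c = -1.0600 + 0.6525i → escape time 4
(row=1, col=1): c = -0.9050 + 0.6525i → escape time 4
(row=1, col=2): c = -0.7500 + 0.6525i → escape time 5
(row=1, col=3): c = -0.5950 + 0.6525i → escape time 5
(row=1, col=4): c = -0.4400 + 0.6525i → escape time 5
(row=2, col=0): c = -1.0600 + 0.2350i → escape time 5
(row=2, col=1): c = -0.9050 + 0.2350i → escape time 5
(row=2, col=2): c = -0.7500 + 0.2350i → escape time 5
(row=2, col=3): c = -0.5950 + 0.2350i → escape time 5
(row=2, col=4): c = -0.4400 + 0.2350i → escape time 5
(row=3, col=0): c = -1.0600 + -0.1825i → escape time 5
(row=3, col=1): c = -0.9050 + -0.1825i → escape time 5
(row=3, col=2): c = -0.7500 + -0.1825i → escape time 5
(row=3, col=3): c = -0.5950 + -0.1825i → escape time 5
(row=3, col=4): c = -0.4400 + -0.1825i → escape time 5
(row=4, col=0): c = -1.0600 + -0.6000i → escape time 4
(row=4, col=1): c = -0.9050 + -0.6000i → escape time 5
(row=4, col=2): c = -0.7500 + -0.6000i → escape time 5
(row=4, col=3): c = -0.5950 + -0.6000i → escape time 5
(row=4, col=4): c = -0.4400 + -0.6000i → escape time 5

Answer: 33334
44555
55555
55555
45555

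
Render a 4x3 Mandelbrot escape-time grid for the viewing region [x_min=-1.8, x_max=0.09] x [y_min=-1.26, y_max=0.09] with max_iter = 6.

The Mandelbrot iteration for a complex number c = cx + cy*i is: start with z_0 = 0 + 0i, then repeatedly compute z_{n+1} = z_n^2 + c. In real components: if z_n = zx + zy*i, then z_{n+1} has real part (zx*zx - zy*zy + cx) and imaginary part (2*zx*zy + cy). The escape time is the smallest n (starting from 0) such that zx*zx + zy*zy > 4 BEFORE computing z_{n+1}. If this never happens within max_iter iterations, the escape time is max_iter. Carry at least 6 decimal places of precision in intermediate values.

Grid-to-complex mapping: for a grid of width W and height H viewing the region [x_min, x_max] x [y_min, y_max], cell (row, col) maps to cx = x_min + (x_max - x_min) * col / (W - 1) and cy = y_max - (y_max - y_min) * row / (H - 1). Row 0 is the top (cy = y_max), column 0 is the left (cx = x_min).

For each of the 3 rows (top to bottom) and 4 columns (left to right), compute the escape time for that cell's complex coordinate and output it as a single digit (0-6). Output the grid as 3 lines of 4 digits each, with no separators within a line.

(row=0, col=0): c = -1.8000 + 0.0900i → escape time 4
(row=0, col=1): c = -1.1700 + 0.0900i → escape time 6
(row=0, col=2): c = -0.5400 + 0.0900i → escape time 6
(row=0, col=3): c = 0.0900 + 0.0900i → escape time 6
(row=1, col=0): c = -1.8000 + -0.5850i → escape time 3
(row=1, col=1): c = -1.1700 + -0.5850i → escape time 4
(row=1, col=2): c = -0.5400 + -0.5850i → escape time 6
(row=1, col=3): c = 0.0900 + -0.5850i → escape time 6
(row=2, col=0): c = -1.8000 + -1.2600i → escape time 1
(row=2, col=1): c = -1.1700 + -1.2600i → escape time 2
(row=2, col=2): c = -0.5400 + -1.2600i → escape time 3
(row=2, col=3): c = 0.0900 + -1.2600i → escape time 2

Answer: 4666
3466
1232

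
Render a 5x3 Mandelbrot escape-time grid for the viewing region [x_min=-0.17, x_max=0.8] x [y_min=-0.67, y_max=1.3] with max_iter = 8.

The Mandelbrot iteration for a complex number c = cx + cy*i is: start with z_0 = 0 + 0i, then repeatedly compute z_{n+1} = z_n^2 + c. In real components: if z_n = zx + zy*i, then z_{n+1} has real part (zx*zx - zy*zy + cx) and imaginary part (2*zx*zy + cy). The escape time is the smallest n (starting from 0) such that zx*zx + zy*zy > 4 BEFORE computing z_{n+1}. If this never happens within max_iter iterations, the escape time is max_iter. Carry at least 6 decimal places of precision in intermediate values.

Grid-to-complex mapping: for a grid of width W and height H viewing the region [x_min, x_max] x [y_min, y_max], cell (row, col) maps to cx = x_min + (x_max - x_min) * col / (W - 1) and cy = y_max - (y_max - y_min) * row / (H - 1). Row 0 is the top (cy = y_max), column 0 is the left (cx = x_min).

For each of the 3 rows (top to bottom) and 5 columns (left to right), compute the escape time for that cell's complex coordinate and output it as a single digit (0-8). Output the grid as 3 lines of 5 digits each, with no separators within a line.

(row=0, col=0): c = -0.1700 + 1.3000i → escape time 2
(row=0, col=1): c = 0.0725 + 1.3000i → escape time 2
(row=0, col=2): c = 0.3150 + 1.3000i → escape time 2
(row=0, col=3): c = 0.5575 + 1.3000i → escape time 2
(row=0, col=4): c = 0.8000 + 1.3000i → escape time 2
(row=1, col=0): c = -0.1700 + 0.3150i → escape time 8
(row=1, col=1): c = 0.0725 + 0.3150i → escape time 8
(row=1, col=2): c = 0.3150 + 0.3150i → escape time 8
(row=1, col=3): c = 0.5575 + 0.3150i → escape time 4
(row=1, col=4): c = 0.8000 + 0.3150i → escape time 3
(row=2, col=0): c = -0.1700 + -0.6700i → escape time 8
(row=2, col=1): c = 0.0725 + -0.6700i → escape time 8
(row=2, col=2): c = 0.3150 + -0.6700i → escape time 7
(row=2, col=3): c = 0.5575 + -0.6700i → escape time 3
(row=2, col=4): c = 0.8000 + -0.6700i → escape time 2

Answer: 22222
88843
88732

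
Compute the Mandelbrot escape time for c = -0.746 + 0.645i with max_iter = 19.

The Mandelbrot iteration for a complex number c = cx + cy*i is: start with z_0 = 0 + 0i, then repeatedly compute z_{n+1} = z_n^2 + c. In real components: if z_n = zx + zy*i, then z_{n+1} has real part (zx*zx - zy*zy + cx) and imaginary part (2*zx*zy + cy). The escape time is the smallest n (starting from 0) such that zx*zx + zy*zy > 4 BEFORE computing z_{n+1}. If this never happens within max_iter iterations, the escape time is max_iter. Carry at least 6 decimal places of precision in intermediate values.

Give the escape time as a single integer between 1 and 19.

z_0 = 0 + 0i, c = -0.7460 + 0.6450i
Iter 1: z = -0.7460 + 0.6450i, |z|^2 = 0.9725
Iter 2: z = -0.6055 + -0.3173i, |z|^2 = 0.4673
Iter 3: z = -0.4801 + 1.0293i, |z|^2 = 1.2899
Iter 4: z = -1.5750 + -0.3433i, |z|^2 = 2.5985
Iter 5: z = 1.6168 + 1.7263i, |z|^2 = 5.5941
Escaped at iteration 5

Answer: 5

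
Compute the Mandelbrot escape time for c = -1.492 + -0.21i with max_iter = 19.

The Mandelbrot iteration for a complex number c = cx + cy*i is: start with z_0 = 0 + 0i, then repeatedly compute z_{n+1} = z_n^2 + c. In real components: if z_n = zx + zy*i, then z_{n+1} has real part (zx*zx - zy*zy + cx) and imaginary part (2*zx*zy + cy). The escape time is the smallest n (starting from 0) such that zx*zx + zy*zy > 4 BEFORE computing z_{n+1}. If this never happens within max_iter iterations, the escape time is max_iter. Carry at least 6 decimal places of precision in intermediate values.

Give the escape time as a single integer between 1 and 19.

Answer: 5

Derivation:
z_0 = 0 + 0i, c = -1.4920 + -0.2100i
Iter 1: z = -1.4920 + -0.2100i, |z|^2 = 2.2702
Iter 2: z = 0.6900 + 0.4166i, |z|^2 = 0.6496
Iter 3: z = -1.1895 + 0.3649i, |z|^2 = 1.5482
Iter 4: z = -0.2102 + -1.0782i, |z|^2 = 1.2067
Iter 5: z = -2.6104 + 0.2432i, |z|^2 = 6.8731
Escaped at iteration 5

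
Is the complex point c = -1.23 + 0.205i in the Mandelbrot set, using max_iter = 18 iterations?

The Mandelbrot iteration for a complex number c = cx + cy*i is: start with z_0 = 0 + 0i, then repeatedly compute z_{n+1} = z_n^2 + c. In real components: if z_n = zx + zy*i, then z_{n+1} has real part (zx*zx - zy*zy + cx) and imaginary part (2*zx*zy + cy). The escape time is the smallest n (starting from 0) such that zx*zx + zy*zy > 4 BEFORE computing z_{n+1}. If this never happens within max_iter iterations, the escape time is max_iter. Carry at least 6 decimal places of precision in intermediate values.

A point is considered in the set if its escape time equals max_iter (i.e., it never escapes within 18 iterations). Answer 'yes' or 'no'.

Answer: no

Derivation:
z_0 = 0 + 0i, c = -1.2300 + 0.2050i
Iter 1: z = -1.2300 + 0.2050i, |z|^2 = 1.5549
Iter 2: z = 0.2409 + -0.2993i, |z|^2 = 0.1476
Iter 3: z = -1.2616 + 0.0608i, |z|^2 = 1.5952
Iter 4: z = 0.3578 + 0.0516i, |z|^2 = 0.1307
Iter 5: z = -1.1046 + 0.2419i, |z|^2 = 1.2787
Iter 6: z = -0.0683 + -0.3294i, |z|^2 = 0.1132
Iter 7: z = -1.3338 + 0.2500i, |z|^2 = 1.8417
Iter 8: z = 0.4866 + -0.4620i, |z|^2 = 0.4502
Iter 9: z = -1.2066 + -0.2446i, |z|^2 = 1.5158
Iter 10: z = 0.1661 + 0.7954i, |z|^2 = 0.6602
Iter 11: z = -1.8350 + 0.4693i, |z|^2 = 3.5876
Iter 12: z = 1.9172 + -1.5173i, |z|^2 = 5.9777
Escaped at iteration 12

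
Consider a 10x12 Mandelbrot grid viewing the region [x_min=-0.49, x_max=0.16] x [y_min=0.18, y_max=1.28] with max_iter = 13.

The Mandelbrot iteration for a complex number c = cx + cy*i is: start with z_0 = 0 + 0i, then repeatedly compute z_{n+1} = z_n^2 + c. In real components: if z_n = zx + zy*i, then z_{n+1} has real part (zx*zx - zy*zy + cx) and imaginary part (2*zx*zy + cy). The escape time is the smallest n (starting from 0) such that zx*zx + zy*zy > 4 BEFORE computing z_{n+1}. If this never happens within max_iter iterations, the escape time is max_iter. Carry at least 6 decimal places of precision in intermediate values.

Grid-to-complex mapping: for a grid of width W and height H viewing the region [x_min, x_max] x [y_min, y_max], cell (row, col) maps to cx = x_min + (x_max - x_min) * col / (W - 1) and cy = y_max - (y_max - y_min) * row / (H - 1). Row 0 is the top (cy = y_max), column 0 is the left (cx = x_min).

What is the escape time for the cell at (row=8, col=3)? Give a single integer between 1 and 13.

Answer: 13

Derivation:
z_0 = 0 + 0i, c = -0.2733 + 0.4800i
Iter 1: z = -0.2733 + 0.4800i, |z|^2 = 0.3051
Iter 2: z = -0.4290 + 0.2176i, |z|^2 = 0.2314
Iter 3: z = -0.1366 + 0.2933i, |z|^2 = 0.1047
Iter 4: z = -0.3407 + 0.3999i, |z|^2 = 0.2760
Iter 5: z = -0.3172 + 0.2075i, |z|^2 = 0.1437
Iter 6: z = -0.2158 + 0.3484i, |z|^2 = 0.1679
Iter 7: z = -0.3481 + 0.3296i, |z|^2 = 0.2298
Iter 8: z = -0.2608 + 0.2505i, |z|^2 = 0.1308
Iter 9: z = -0.2681 + 0.3493i, |z|^2 = 0.1939
Iter 10: z = -0.3235 + 0.2927i, |z|^2 = 0.1903
Iter 11: z = -0.2544 + 0.2906i, |z|^2 = 0.1492
Iter 12: z = -0.2931 + 0.3322i, |z|^2 = 0.1962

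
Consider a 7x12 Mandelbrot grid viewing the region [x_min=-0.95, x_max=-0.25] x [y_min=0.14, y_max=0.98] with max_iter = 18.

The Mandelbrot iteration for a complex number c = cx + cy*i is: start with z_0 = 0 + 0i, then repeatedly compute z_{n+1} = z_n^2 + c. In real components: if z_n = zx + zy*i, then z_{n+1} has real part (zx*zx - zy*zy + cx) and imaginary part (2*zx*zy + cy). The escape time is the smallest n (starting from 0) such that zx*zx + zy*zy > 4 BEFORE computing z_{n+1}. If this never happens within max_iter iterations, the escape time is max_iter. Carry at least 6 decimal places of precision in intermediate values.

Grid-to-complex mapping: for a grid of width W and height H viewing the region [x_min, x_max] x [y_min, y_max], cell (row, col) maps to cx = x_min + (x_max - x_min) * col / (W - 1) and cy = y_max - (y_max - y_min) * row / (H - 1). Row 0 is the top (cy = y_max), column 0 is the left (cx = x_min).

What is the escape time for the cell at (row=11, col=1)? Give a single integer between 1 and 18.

z_0 = 0 + 0i, c = -0.8333 + 0.1400i
Iter 1: z = -0.8333 + 0.1400i, |z|^2 = 0.7140
Iter 2: z = -0.1585 + -0.0933i, |z|^2 = 0.0338
Iter 3: z = -0.8169 + 0.1696i, |z|^2 = 0.6961
Iter 4: z = -0.1947 + -0.1371i, |z|^2 = 0.0567
Iter 5: z = -0.8142 + 0.1934i, |z|^2 = 0.7003
Iter 6: z = -0.2078 + -0.1749i, |z|^2 = 0.0738
Iter 7: z = -0.8207 + 0.2127i, |z|^2 = 0.7189
Iter 8: z = -0.2049 + -0.2091i, |z|^2 = 0.0857
Iter 9: z = -0.8351 + 0.2257i, |z|^2 = 0.7483
Iter 10: z = -0.1869 + -0.2370i, |z|^2 = 0.0911
Iter 11: z = -0.8545 + 0.2286i, |z|^2 = 0.7825
Iter 12: z = -0.1553 + -0.2507i, |z|^2 = 0.0870
Iter 13: z = -0.8721 + 0.2179i, |z|^2 = 0.8080
Iter 14: z = -0.1203 + -0.2400i, |z|^2 = 0.0721
Iter 15: z = -0.8765 + 0.1978i, |z|^2 = 0.8073
Iter 16: z = -0.1042 + -0.2067i, |z|^2 = 0.0536
Iter 17: z = -0.8652 + 0.1831i, |z|^2 = 0.7821

Answer: 18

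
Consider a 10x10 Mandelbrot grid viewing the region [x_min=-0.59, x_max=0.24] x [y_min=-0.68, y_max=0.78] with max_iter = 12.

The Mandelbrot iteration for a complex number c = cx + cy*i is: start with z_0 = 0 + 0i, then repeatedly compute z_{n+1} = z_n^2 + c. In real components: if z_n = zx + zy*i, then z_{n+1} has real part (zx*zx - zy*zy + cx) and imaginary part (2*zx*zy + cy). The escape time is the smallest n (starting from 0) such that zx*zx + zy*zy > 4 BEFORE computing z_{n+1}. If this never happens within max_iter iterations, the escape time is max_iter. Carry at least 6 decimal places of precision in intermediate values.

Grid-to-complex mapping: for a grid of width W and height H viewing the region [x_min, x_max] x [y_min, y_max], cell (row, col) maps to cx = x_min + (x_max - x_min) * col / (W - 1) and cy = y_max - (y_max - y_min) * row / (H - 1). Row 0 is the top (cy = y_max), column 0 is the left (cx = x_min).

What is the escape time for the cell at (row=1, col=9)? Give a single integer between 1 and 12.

z_0 = 0 + 0i, c = 0.2400 + 0.6178i
Iter 1: z = 0.2400 + 0.6178i, |z|^2 = 0.4392
Iter 2: z = -0.0840 + 0.9143i, |z|^2 = 0.8430
Iter 3: z = -0.5889 + 0.4641i, |z|^2 = 0.5622
Iter 4: z = 0.3714 + 0.0712i, |z|^2 = 0.1430
Iter 5: z = 0.3729 + 0.6707i, |z|^2 = 0.5888
Iter 6: z = -0.0707 + 1.1179i, |z|^2 = 1.2548
Iter 7: z = -1.0048 + 0.4596i, |z|^2 = 1.2209
Iter 8: z = 1.0383 + -0.3059i, |z|^2 = 1.1717
Iter 9: z = 1.2246 + -0.0175i, |z|^2 = 1.4999
Iter 10: z = 1.7393 + 0.5749i, |z|^2 = 3.3557
Iter 11: z = 2.9347 + 2.6177i, |z|^2 = 15.4646
Escaped at iteration 11

Answer: 11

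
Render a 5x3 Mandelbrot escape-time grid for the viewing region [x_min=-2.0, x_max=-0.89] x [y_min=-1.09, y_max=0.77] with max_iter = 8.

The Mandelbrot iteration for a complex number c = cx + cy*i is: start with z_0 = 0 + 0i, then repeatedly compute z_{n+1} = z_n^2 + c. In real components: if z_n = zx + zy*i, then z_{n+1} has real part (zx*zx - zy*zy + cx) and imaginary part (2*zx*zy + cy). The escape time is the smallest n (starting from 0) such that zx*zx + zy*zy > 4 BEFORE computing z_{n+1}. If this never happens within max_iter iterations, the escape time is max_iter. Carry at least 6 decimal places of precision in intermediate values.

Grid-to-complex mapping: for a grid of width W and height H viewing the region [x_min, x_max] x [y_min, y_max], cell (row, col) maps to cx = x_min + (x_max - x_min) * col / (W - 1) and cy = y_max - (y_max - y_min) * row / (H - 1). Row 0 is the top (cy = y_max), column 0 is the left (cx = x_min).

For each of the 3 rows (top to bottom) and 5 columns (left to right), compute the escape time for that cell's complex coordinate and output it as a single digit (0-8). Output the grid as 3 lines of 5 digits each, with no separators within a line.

Answer: 13334
14788
11233

Derivation:
(row=0, col=0): c = -2.0000 + 0.7700i → escape time 1
(row=0, col=1): c = -1.7225 + 0.7700i → escape time 3
(row=0, col=2): c = -1.4450 + 0.7700i → escape time 3
(row=0, col=3): c = -1.1675 + 0.7700i → escape time 3
(row=0, col=4): c = -0.8900 + 0.7700i → escape time 4
(row=1, col=0): c = -2.0000 + -0.1600i → escape time 1
(row=1, col=1): c = -1.7225 + -0.1600i → escape time 4
(row=1, col=2): c = -1.4450 + -0.1600i → escape time 7
(row=1, col=3): c = -1.1675 + -0.1600i → escape time 8
(row=1, col=4): c = -0.8900 + -0.1600i → escape time 8
(row=2, col=0): c = -2.0000 + -1.0900i → escape time 1
(row=2, col=1): c = -1.7225 + -1.0900i → escape time 1
(row=2, col=2): c = -1.4450 + -1.0900i → escape time 2
(row=2, col=3): c = -1.1675 + -1.0900i → escape time 3
(row=2, col=4): c = -0.8900 + -1.0900i → escape time 3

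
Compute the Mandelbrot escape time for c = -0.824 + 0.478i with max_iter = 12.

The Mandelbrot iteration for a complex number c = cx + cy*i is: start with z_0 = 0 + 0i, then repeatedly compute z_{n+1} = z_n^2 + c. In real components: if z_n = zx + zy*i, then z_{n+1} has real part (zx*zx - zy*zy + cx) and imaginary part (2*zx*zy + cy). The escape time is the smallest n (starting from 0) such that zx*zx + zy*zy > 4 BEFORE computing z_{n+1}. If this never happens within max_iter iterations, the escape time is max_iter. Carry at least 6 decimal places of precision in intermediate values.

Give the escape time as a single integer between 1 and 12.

z_0 = 0 + 0i, c = -0.8240 + 0.4780i
Iter 1: z = -0.8240 + 0.4780i, |z|^2 = 0.9075
Iter 2: z = -0.3735 + -0.3097i, |z|^2 = 0.2354
Iter 3: z = -0.7804 + 0.7094i, |z|^2 = 1.1123
Iter 4: z = -0.7181 + -0.6293i, |z|^2 = 0.9117
Iter 5: z = -0.7042 + 1.3818i, |z|^2 = 2.4053
Iter 6: z = -2.2374 + -1.4682i, |z|^2 = 7.1616
Escaped at iteration 6

Answer: 6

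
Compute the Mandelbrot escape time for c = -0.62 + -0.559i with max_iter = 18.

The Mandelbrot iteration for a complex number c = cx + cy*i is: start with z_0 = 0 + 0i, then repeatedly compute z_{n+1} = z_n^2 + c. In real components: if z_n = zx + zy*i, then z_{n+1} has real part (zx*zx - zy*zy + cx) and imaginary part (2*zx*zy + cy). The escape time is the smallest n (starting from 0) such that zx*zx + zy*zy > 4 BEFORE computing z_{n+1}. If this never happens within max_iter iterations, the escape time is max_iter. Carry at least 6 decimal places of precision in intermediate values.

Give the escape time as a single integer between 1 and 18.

z_0 = 0 + 0i, c = -0.6200 + -0.5590i
Iter 1: z = -0.6200 + -0.5590i, |z|^2 = 0.6969
Iter 2: z = -0.5481 + 0.1342i, |z|^2 = 0.3184
Iter 3: z = -0.3376 + -0.7061i, |z|^2 = 0.6125
Iter 4: z = -1.0045 + -0.0823i, |z|^2 = 1.0159
Iter 5: z = 0.3823 + -0.3937i, |z|^2 = 0.3012
Iter 6: z = -0.6288 + -0.8601i, |z|^2 = 1.1352
Iter 7: z = -0.9643 + 0.5227i, |z|^2 = 1.2031
Iter 8: z = 0.0367 + -1.5671i, |z|^2 = 2.4572
Iter 9: z = -3.0745 + -0.6739i, |z|^2 = 9.9065
Escaped at iteration 9

Answer: 9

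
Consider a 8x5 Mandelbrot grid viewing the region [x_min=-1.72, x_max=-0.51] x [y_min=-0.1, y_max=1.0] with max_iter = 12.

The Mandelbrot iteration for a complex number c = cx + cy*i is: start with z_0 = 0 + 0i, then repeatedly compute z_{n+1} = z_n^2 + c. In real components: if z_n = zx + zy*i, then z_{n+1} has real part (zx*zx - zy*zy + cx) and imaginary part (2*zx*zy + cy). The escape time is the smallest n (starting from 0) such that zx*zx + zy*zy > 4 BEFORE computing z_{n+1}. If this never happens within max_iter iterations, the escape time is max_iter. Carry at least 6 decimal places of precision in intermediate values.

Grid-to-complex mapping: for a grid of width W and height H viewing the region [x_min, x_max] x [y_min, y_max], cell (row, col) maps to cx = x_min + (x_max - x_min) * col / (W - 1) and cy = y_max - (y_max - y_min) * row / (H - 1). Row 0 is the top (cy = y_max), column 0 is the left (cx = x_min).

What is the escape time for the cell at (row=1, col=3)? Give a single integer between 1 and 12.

z_0 = 0 + 0i, c = -1.2014 + 0.7250i
Iter 1: z = -1.2014 + 0.7250i, |z|^2 = 1.9691
Iter 2: z = -0.2836 + -1.0171i, |z|^2 = 1.1149
Iter 3: z = -2.1554 + 1.3019i, |z|^2 = 6.3409
Escaped at iteration 3

Answer: 3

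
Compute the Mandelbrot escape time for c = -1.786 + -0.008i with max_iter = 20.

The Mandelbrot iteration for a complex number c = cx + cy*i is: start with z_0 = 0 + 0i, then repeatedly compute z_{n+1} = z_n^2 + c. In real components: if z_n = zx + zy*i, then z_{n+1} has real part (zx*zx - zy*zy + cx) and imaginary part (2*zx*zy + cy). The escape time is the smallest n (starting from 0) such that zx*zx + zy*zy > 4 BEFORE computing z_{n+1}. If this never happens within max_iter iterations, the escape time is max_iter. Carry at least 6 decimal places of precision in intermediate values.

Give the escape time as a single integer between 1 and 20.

Answer: 13

Derivation:
z_0 = 0 + 0i, c = -1.7860 + -0.0080i
Iter 1: z = -1.7860 + -0.0080i, |z|^2 = 3.1899
Iter 2: z = 1.4037 + 0.0206i, |z|^2 = 1.9709
Iter 3: z = 0.1840 + 0.0498i, |z|^2 = 0.0363
Iter 4: z = -1.7546 + 0.0103i, |z|^2 = 3.0787
Iter 5: z = 1.2925 + -0.0442i, |z|^2 = 1.6726
Iter 6: z = -0.1173 + -0.1223i, |z|^2 = 0.0287
Iter 7: z = -1.7872 + 0.0207i, |z|^2 = 3.1945
Iter 8: z = 1.4076 + -0.0819i, |z|^2 = 1.9881
Iter 9: z = 0.1887 + -0.2387i, |z|^2 = 0.0926
Iter 10: z = -1.8074 + -0.0981i, |z|^2 = 3.2762
Iter 11: z = 1.4710 + 0.3466i, |z|^2 = 2.2839
Iter 12: z = 0.2577 + 1.0116i, |z|^2 = 1.0897
Iter 13: z = -2.7429 + 0.5133i, |z|^2 = 7.7869
Escaped at iteration 13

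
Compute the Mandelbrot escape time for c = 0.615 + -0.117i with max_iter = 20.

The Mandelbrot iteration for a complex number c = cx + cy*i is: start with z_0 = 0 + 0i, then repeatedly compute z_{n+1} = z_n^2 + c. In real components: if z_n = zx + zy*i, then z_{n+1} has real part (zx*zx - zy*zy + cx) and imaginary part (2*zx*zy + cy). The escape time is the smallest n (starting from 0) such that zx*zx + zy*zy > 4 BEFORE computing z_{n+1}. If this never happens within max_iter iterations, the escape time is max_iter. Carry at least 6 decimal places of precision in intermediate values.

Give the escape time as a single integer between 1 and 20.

z_0 = 0 + 0i, c = 0.6150 + -0.1170i
Iter 1: z = 0.6150 + -0.1170i, |z|^2 = 0.3919
Iter 2: z = 0.9795 + -0.2609i, |z|^2 = 1.0276
Iter 3: z = 1.5064 + -0.6281i, |z|^2 = 2.6639
Iter 4: z = 2.4897 + -2.0095i, |z|^2 = 10.2368
Escaped at iteration 4

Answer: 4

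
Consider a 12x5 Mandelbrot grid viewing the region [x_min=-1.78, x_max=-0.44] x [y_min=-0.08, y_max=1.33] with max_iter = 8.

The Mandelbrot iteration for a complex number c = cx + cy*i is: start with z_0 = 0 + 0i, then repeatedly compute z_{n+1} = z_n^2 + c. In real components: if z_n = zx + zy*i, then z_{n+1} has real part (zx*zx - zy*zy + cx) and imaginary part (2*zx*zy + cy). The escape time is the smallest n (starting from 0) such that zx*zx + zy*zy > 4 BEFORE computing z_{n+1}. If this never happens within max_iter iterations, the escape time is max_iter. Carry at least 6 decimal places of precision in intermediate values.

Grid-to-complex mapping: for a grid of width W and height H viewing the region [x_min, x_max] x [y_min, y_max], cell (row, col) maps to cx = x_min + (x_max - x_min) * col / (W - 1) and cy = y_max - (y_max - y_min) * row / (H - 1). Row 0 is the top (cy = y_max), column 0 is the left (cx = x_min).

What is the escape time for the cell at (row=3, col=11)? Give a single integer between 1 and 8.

Answer: 8

Derivation:
z_0 = 0 + 0i, c = -0.4400 + 0.2725i
Iter 1: z = -0.4400 + 0.2725i, |z|^2 = 0.2679
Iter 2: z = -0.3207 + 0.0327i, |z|^2 = 0.1039
Iter 3: z = -0.3382 + 0.2515i, |z|^2 = 0.1777
Iter 4: z = -0.3889 + 0.1023i, |z|^2 = 0.1617
Iter 5: z = -0.2993 + 0.1929i, |z|^2 = 0.1268
Iter 6: z = -0.3877 + 0.1570i, |z|^2 = 0.1749
Iter 7: z = -0.3144 + 0.1507i, |z|^2 = 0.1216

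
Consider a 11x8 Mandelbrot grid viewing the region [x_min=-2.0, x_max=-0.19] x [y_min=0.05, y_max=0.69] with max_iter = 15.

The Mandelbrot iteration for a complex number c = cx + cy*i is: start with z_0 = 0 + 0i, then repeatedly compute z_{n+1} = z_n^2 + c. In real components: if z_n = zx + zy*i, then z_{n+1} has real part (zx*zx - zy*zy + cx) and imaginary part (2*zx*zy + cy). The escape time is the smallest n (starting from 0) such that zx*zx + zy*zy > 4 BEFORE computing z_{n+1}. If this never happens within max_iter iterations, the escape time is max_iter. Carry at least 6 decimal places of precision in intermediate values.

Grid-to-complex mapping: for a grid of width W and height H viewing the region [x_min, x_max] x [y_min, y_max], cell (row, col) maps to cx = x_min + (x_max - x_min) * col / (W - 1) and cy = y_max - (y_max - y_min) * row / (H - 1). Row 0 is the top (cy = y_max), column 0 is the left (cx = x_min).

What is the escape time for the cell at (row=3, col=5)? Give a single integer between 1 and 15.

z_0 = 0 + 0i, c = -1.0950 + 0.4157i
Iter 1: z = -1.0950 + 0.4157i, |z|^2 = 1.3718
Iter 2: z = -0.0688 + -0.4947i, |z|^2 = 0.2495
Iter 3: z = -1.3350 + 0.4838i, |z|^2 = 2.0163
Iter 4: z = 0.4532 + -0.8760i, |z|^2 = 0.9727
Iter 5: z = -1.6570 + -0.3782i, |z|^2 = 2.8886
Iter 6: z = 1.5075 + 1.6691i, |z|^2 = 5.0583
Escaped at iteration 6

Answer: 6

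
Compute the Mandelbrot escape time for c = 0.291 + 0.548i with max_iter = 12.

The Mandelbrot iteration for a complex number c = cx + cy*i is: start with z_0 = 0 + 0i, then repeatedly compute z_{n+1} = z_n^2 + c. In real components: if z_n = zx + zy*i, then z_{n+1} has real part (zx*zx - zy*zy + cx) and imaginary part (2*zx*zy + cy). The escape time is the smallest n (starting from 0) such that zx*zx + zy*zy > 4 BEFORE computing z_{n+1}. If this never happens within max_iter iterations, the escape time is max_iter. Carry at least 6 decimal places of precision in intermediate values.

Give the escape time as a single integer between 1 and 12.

Answer: 12

Derivation:
z_0 = 0 + 0i, c = 0.2910 + 0.5480i
Iter 1: z = 0.2910 + 0.5480i, |z|^2 = 0.3850
Iter 2: z = 0.0754 + 0.8669i, |z|^2 = 0.7573
Iter 3: z = -0.4549 + 0.6787i, |z|^2 = 0.6676
Iter 4: z = 0.0373 + -0.0695i, |z|^2 = 0.0062
Iter 5: z = 0.2876 + 0.5428i, |z|^2 = 0.3773
Iter 6: z = 0.0790 + 0.8602i, |z|^2 = 0.7462
Iter 7: z = -0.4427 + 0.6840i, |z|^2 = 0.6638
Iter 8: z = 0.0191 + -0.0576i, |z|^2 = 0.0037
Iter 9: z = 0.2881 + 0.5458i, |z|^2 = 0.3809
Iter 10: z = 0.0761 + 0.8624i, |z|^2 = 0.7496
Iter 11: z = -0.4470 + 0.6792i, |z|^2 = 0.6612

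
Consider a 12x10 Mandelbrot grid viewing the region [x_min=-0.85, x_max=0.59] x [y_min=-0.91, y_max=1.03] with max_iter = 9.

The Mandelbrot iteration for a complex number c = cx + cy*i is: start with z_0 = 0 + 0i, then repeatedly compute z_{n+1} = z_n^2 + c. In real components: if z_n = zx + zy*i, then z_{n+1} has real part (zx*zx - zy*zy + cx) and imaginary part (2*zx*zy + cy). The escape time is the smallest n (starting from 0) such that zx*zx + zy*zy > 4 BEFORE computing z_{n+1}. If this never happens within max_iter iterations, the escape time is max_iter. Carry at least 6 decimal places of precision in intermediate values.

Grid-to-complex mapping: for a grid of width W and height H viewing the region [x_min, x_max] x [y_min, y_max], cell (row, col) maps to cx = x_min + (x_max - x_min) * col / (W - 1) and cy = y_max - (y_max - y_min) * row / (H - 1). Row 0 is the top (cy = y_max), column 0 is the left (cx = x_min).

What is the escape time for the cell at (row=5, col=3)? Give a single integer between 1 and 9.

z_0 = 0 + 0i, c = -0.4573 + -0.0478i
Iter 1: z = -0.4573 + -0.0478i, |z|^2 = 0.2114
Iter 2: z = -0.2505 + -0.0041i, |z|^2 = 0.0627
Iter 3: z = -0.3946 + -0.0457i, |z|^2 = 0.1578
Iter 4: z = -0.3037 + -0.0117i, |z|^2 = 0.0924
Iter 5: z = -0.3652 + -0.0407i, |z|^2 = 0.1350
Iter 6: z = -0.3256 + -0.0181i, |z|^2 = 0.1063
Iter 7: z = -0.3516 + -0.0360i, |z|^2 = 0.1249
Iter 8: z = -0.3349 + -0.0225i, |z|^2 = 0.1127

Answer: 9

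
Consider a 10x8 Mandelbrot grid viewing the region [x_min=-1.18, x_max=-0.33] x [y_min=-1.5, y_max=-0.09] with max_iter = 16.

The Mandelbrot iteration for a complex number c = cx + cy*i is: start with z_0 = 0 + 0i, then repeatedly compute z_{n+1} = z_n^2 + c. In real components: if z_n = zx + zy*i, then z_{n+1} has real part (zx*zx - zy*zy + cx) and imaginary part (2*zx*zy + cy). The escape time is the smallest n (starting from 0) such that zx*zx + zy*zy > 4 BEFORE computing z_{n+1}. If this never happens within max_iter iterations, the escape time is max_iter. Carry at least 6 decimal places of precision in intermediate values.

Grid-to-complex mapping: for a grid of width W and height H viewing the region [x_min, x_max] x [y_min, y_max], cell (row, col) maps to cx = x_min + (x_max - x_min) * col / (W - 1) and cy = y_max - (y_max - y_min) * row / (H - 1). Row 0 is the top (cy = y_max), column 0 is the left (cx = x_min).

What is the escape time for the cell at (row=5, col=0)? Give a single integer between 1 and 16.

z_0 = 0 + 0i, c = -1.1800 + -1.0971i
Iter 1: z = -1.1800 + -1.0971i, |z|^2 = 2.5961
Iter 2: z = -0.9913 + 1.4921i, |z|^2 = 3.2091
Iter 3: z = -2.4237 + -4.0555i, |z|^2 = 22.3211
Escaped at iteration 3

Answer: 3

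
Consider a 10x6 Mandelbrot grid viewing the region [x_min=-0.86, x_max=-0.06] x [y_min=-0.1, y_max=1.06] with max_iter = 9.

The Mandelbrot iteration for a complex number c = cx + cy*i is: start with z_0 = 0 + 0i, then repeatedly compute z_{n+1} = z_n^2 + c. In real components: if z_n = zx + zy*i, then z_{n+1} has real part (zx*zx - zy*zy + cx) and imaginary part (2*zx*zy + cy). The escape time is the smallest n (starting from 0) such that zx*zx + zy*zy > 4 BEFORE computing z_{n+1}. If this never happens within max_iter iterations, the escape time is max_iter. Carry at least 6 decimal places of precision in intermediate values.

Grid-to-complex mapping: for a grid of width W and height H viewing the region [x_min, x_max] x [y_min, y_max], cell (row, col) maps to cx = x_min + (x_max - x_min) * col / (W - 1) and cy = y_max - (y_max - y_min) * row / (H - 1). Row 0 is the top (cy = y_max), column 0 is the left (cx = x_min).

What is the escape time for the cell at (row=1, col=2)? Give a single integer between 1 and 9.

Answer: 4

Derivation:
z_0 = 0 + 0i, c = -0.6822 + 0.8280i
Iter 1: z = -0.6822 + 0.8280i, |z|^2 = 1.1510
Iter 2: z = -0.9024 + -0.3018i, |z|^2 = 0.9053
Iter 3: z = 0.0410 + 1.3726i, |z|^2 = 1.8857
Iter 4: z = -2.5646 + 0.9406i, |z|^2 = 7.4618
Escaped at iteration 4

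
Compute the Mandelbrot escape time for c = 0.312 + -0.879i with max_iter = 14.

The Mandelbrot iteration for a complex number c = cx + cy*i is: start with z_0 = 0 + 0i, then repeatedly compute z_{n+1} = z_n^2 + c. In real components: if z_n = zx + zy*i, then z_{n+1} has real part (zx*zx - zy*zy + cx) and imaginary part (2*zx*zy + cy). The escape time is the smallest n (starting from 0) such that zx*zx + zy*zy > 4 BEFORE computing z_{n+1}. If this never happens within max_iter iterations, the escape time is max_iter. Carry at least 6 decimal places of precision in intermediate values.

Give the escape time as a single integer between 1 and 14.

z_0 = 0 + 0i, c = 0.3120 + -0.8790i
Iter 1: z = 0.3120 + -0.8790i, |z|^2 = 0.8700
Iter 2: z = -0.3633 + -1.4275i, |z|^2 = 2.1697
Iter 3: z = -1.5938 + 0.1582i, |z|^2 = 2.5651
Iter 4: z = 2.8270 + -1.3833i, |z|^2 = 9.9057
Escaped at iteration 4

Answer: 4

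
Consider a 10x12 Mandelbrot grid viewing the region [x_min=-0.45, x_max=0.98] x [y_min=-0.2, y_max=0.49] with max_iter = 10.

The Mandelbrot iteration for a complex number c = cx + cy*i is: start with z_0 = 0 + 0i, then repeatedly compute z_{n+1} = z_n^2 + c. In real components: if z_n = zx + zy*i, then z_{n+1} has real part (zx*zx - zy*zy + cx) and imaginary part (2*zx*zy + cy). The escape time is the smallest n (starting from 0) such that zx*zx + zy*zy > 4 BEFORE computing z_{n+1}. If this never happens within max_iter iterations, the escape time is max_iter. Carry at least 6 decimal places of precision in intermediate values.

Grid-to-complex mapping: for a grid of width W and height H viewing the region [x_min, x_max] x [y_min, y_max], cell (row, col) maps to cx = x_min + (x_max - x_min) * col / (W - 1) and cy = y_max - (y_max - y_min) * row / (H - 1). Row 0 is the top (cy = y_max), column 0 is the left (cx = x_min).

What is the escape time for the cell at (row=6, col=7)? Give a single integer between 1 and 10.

z_0 = 0 + 0i, c = 0.6622 + 0.1136i
Iter 1: z = 0.6622 + 0.1136i, |z|^2 = 0.4515
Iter 2: z = 1.0878 + 0.2641i, |z|^2 = 1.2532
Iter 3: z = 1.7759 + 0.6883i, |z|^2 = 3.6275
Iter 4: z = 3.3421 + 2.5584i, |z|^2 = 17.7151
Escaped at iteration 4

Answer: 4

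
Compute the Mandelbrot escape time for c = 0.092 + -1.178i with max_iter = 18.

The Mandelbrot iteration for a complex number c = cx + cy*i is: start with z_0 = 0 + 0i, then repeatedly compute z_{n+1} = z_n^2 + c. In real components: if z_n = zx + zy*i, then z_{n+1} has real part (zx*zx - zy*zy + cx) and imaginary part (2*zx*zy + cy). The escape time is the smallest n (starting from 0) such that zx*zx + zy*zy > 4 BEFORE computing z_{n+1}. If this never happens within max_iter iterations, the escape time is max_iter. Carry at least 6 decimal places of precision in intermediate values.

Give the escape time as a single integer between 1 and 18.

z_0 = 0 + 0i, c = 0.0920 + -1.1780i
Iter 1: z = 0.0920 + -1.1780i, |z|^2 = 1.3961
Iter 2: z = -1.2872 + -1.3948i, |z|^2 = 3.6023
Iter 3: z = -0.1964 + 2.4127i, |z|^2 = 5.8597
Escaped at iteration 3

Answer: 3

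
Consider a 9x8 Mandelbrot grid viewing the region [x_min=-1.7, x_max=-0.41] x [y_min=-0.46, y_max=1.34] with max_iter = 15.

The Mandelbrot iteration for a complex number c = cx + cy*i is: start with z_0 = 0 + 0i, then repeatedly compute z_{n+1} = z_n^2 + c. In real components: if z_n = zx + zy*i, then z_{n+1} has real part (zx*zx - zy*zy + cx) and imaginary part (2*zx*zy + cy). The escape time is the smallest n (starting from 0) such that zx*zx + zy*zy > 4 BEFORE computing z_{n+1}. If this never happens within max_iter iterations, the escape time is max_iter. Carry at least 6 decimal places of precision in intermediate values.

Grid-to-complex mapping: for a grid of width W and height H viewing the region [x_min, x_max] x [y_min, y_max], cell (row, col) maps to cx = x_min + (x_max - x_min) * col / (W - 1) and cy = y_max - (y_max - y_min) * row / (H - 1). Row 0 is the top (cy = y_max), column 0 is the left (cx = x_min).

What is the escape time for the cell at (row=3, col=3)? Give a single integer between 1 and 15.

z_0 = 0 + 0i, c = -1.2163 + 0.5686i
Iter 1: z = -1.2163 + 0.5686i, |z|^2 = 1.8025
Iter 2: z = -0.0603 + -0.8145i, |z|^2 = 0.6670
Iter 3: z = -1.8760 + 0.6667i, |z|^2 = 3.9639
Iter 4: z = 1.8586 + -1.9330i, |z|^2 = 7.1908
Escaped at iteration 4

Answer: 4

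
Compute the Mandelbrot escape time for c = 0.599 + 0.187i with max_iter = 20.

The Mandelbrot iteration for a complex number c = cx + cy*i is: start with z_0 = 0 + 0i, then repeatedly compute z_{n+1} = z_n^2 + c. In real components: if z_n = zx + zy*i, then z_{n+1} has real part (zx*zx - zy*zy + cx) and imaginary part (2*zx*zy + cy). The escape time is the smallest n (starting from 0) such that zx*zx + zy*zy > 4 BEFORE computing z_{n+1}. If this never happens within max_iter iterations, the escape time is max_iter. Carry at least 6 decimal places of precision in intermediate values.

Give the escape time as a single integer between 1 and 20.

Answer: 4

Derivation:
z_0 = 0 + 0i, c = 0.5990 + 0.1870i
Iter 1: z = 0.5990 + 0.1870i, |z|^2 = 0.3938
Iter 2: z = 0.9228 + 0.4110i, |z|^2 = 1.0206
Iter 3: z = 1.2817 + 0.9456i, |z|^2 = 2.5369
Iter 4: z = 1.3475 + 2.6109i, |z|^2 = 8.6328
Escaped at iteration 4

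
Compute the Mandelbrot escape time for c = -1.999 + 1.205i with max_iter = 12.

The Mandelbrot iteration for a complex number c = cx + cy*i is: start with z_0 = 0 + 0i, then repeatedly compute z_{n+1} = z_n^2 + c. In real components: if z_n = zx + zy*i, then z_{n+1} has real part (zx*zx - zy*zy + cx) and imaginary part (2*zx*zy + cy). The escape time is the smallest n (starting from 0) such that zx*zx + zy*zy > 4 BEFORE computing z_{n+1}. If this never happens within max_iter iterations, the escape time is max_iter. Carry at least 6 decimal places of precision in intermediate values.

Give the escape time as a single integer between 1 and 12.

Answer: 1

Derivation:
z_0 = 0 + 0i, c = -1.9990 + 1.2050i
Iter 1: z = -1.9990 + 1.2050i, |z|^2 = 5.4480
Escaped at iteration 1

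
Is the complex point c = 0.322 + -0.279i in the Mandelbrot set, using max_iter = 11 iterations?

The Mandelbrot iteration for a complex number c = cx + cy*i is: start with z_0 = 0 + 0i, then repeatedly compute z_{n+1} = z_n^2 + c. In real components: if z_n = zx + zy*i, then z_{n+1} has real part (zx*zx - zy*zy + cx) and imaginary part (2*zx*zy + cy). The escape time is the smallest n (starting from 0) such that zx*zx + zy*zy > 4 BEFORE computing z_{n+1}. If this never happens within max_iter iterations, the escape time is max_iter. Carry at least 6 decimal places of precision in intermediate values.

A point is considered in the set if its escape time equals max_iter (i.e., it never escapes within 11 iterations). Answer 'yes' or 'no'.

z_0 = 0 + 0i, c = 0.3220 + -0.2790i
Iter 1: z = 0.3220 + -0.2790i, |z|^2 = 0.1815
Iter 2: z = 0.3478 + -0.4587i, |z|^2 = 0.3314
Iter 3: z = 0.2326 + -0.5981i, |z|^2 = 0.4118
Iter 4: z = 0.0184 + -0.5572i, |z|^2 = 0.3109
Iter 5: z = 0.0118 + -0.2995i, |z|^2 = 0.0898
Iter 6: z = 0.2324 + -0.2861i, |z|^2 = 0.1359
Iter 7: z = 0.2942 + -0.4120i, |z|^2 = 0.2563
Iter 8: z = 0.2388 + -0.5214i, |z|^2 = 0.3289
Iter 9: z = 0.1072 + -0.5280i, |z|^2 = 0.2903
Iter 10: z = 0.0547 + -0.3922i, |z|^2 = 0.1568
Did not escape in 11 iterations → in set

Answer: yes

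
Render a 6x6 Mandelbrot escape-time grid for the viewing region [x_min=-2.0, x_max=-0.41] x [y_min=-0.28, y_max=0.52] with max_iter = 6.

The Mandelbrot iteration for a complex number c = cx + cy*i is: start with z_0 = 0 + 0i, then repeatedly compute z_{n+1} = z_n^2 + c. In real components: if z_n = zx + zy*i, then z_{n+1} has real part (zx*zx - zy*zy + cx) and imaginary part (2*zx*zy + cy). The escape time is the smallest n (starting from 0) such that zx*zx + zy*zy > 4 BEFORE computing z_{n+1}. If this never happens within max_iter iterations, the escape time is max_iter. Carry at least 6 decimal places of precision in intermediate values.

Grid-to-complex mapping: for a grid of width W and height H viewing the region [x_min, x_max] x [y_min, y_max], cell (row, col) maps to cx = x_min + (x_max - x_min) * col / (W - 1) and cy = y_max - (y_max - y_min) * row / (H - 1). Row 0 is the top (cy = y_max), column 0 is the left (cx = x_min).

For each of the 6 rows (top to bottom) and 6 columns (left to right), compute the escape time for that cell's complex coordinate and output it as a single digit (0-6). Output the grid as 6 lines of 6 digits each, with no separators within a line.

Answer: 133566
145666
146666
166666
156666
146666

Derivation:
(row=0, col=0): c = -2.0000 + 0.5200i → escape time 1
(row=0, col=1): c = -1.6820 + 0.5200i → escape time 3
(row=0, col=2): c = -1.3640 + 0.5200i → escape time 3
(row=0, col=3): c = -1.0460 + 0.5200i → escape time 5
(row=0, col=4): c = -0.7280 + 0.5200i → escape time 6
(row=0, col=5): c = -0.4100 + 0.5200i → escape time 6
(row=1, col=0): c = -2.0000 + 0.3600i → escape time 1
(row=1, col=1): c = -1.6820 + 0.3600i → escape time 4
(row=1, col=2): c = -1.3640 + 0.3600i → escape time 5
(row=1, col=3): c = -1.0460 + 0.3600i → escape time 6
(row=1, col=4): c = -0.7280 + 0.3600i → escape time 6
(row=1, col=5): c = -0.4100 + 0.3600i → escape time 6
(row=2, col=0): c = -2.0000 + 0.2000i → escape time 1
(row=2, col=1): c = -1.6820 + 0.2000i → escape time 4
(row=2, col=2): c = -1.3640 + 0.2000i → escape time 6
(row=2, col=3): c = -1.0460 + 0.2000i → escape time 6
(row=2, col=4): c = -0.7280 + 0.2000i → escape time 6
(row=2, col=5): c = -0.4100 + 0.2000i → escape time 6
(row=3, col=0): c = -2.0000 + 0.0400i → escape time 1
(row=3, col=1): c = -1.6820 + 0.0400i → escape time 6
(row=3, col=2): c = -1.3640 + 0.0400i → escape time 6
(row=3, col=3): c = -1.0460 + 0.0400i → escape time 6
(row=3, col=4): c = -0.7280 + 0.0400i → escape time 6
(row=3, col=5): c = -0.4100 + 0.0400i → escape time 6
(row=4, col=0): c = -2.0000 + -0.1200i → escape time 1
(row=4, col=1): c = -1.6820 + -0.1200i → escape time 5
(row=4, col=2): c = -1.3640 + -0.1200i → escape time 6
(row=4, col=3): c = -1.0460 + -0.1200i → escape time 6
(row=4, col=4): c = -0.7280 + -0.1200i → escape time 6
(row=4, col=5): c = -0.4100 + -0.1200i → escape time 6
(row=5, col=0): c = -2.0000 + -0.2800i → escape time 1
(row=5, col=1): c = -1.6820 + -0.2800i → escape time 4
(row=5, col=2): c = -1.3640 + -0.2800i → escape time 6
(row=5, col=3): c = -1.0460 + -0.2800i → escape time 6
(row=5, col=4): c = -0.7280 + -0.2800i → escape time 6
(row=5, col=5): c = -0.4100 + -0.2800i → escape time 6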